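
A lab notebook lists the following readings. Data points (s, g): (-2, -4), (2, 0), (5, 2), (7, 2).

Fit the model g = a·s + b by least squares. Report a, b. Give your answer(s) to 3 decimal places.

The normal equations are: 82·a + 12·b = 32;  12·a + 4·b = 0.
Eliminating b: 4·(row 1) − 12·(row 2) gives 184·a = 4·32 − 12·0 = 128, so a = 16/23.
Then b = (0 − 12·(16/23))/4 = -48/23.

a = 0.696, b = -2.087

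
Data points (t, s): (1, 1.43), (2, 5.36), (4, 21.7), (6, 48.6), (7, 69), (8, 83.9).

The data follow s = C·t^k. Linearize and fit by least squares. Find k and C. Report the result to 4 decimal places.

k = 1.9800, C = 1.4017

With ln sᵢ as the transformed response and ln tᵢ as the regressor:
Σln t = 7.8966, Σ(ln t)² = 13.7233, Σln s = 17.6613, Σln t·ln s = 29.8387.
Equations: 13.7233·k + 7.8966·ln C = 29.8387;  7.8966·k + 6·ln C = 17.6613.
Slope k = (n·Σln t·ln s − Σln t·Σln s)/(n·Σ(ln t)² − (Σln t)²) = (6·29.8387 − 7.8966·17.6613)/19.9843 = 1.97999; ln C = (Σln s − k·Σln t)/n = 0.33771, so C = exp(0.33771) = 1.40173.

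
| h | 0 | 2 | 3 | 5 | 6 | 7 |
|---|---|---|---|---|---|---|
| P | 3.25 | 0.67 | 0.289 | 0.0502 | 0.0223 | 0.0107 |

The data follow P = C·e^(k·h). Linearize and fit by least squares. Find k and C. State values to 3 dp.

Linearized form: ln P = k·h + ln C. From the 6 transformed points,
Over the data: Σh = 23.0000, Σ(h)² = 123.0000, Σln P = -11.7956, Σh·ln P = -74.0652.
Normal system: [[123.0000, 23.0000]; [23.0000, 6]]·[k, ln C]ᵀ = [-74.0652, -11.7956]ᵀ.
Slope k = (n·Σh·ln P − Σh·Σln P)/(n·Σ(h)² − (Σh)²) = (6·-74.0652 − 23.0000·-11.7956)/209.0000 = -0.82820; ln C = (Σln P − k·Σh)/n = 1.20883, so C = exp(1.20883) = 3.34956.

k = -0.828, C = 3.350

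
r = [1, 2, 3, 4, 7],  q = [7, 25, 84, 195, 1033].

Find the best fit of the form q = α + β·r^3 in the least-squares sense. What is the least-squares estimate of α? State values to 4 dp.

α = 2.6511

Entries of XᵀX: Σ1 = 5, Σr^3 = 443, Σr^3·r^3 = 122539.
For Xᵀq: Σq = 1344, Σr^3·q = 369274.
det = 5·122539 − 443² = 416446.
α = (1344·122539 − 443·369274)/416446 = 552017/208223; β = (5·369274 − 443·1344)/416446 = 625489/208223.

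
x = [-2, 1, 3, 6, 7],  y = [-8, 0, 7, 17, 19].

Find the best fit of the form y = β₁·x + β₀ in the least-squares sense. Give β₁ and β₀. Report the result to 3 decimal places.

The normal equations are: 99·β₁ + 15·β₀ = 272;  15·β₁ + 5·β₀ = 35.
(Σx·x = 99, Σx = 15, Σ1 = 5, Σx·y = 272, Σy = 35.)
det = 99·5 − 15² = 270.
β₁ = (272·5 − 15·35)/270 = 167/54; β₀ = (99·35 − 15·272)/270 = -41/18.

β₁ = 3.093, β₀ = -2.278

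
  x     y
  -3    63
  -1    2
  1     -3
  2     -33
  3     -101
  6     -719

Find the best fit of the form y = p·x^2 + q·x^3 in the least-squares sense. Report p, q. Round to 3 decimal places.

Normal-equation sums: Σx^2·x^2 = 1476, Σx^2·x^3 = 7808, Σx^3·x^3 = 48180.
Right-hand side: Σx^2·y = -26359, Σx^3·y = -160001.
det = 1476·48180 − 7808² = 10148816.
p = ((-26359)·48180 − 7808·(-160001))/10148816 = -5172203/2537204; q = (1476·(-160001) − 7808·(-26359))/10148816 = -7587601/2537204.

p = -2.039, q = -2.991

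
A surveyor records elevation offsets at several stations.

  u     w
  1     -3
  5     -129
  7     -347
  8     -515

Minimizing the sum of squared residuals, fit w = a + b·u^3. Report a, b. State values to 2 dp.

a = -2.90, b = -1.00

From the data, Σ1 = 4, Σu^3 = 981, Σu^3·u^3 = 395419.
And Σw = -994, Σu^3·w = -398829.
MᵀM·[a, b]ᵀ = Mᵀw becomes [[4, 981]; [981, 395419]]·[a, b]ᵀ = [-994, -398829]ᵀ.
Eliminating b: 395419·(row 1) − 981·(row 2) gives 619315·a = 395419·(-994) − 981·(-398829) = -1795237, so a = -1795237/619315.
Then b = ((-398829) − 981·(-1795237/619315))/395419 = -620202/619315.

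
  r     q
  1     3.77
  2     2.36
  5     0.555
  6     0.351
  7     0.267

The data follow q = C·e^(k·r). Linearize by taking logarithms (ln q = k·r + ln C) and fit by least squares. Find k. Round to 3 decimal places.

k = -0.455

With ln qᵢ as the transformed response and rᵢ as the regressor:
Σr = 21.0000, Σ(r)² = 115.0000, Σln q = -0.7705, Σr·ln q = -15.4249.
Equations: 115.0000·k + 21.0000·ln C = -15.4249;  21.0000·k + 5·ln C = -0.7705.
Slope k = (n·Σr·ln q − Σr·Σln q)/(n·Σ(r)² − (Σr)²) = (5·-15.4249 − 21.0000·-0.7705)/134.0000 = -0.45480; ln C = (Σln q − k·Σr)/n = 1.75606.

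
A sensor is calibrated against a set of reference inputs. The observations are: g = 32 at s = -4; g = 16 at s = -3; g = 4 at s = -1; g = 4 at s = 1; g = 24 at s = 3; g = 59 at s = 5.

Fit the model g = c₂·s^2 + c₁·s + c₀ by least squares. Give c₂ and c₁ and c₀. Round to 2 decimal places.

Sums needed: Σs^2·s^2 = 1045, Σs^2·s = 61, Σs^2 = 61, Σs·s = 61, Σs = 1, Σ1 = 6.
Moment sums: Σs^2·g = 2355, Σs·g = 191, Σg = 139.
Row-reducing yields c₂ = 14629/6978, c₁ = 35137/34890, c₀ = 9798/5815.

c₂ = 2.10, c₁ = 1.01, c₀ = 1.68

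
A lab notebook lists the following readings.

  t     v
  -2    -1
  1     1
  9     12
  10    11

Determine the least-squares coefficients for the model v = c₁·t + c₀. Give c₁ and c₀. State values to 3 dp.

c₁ = 1.119, c₀ = 0.714

From the data, Σt·t = 186, Σt = 18, Σ1 = 4.
And Σt·v = 221, Σv = 23.
Determinant 186·4 − 18² = 420.
c₁ = (221·4 − 18·23)/420 = 47/42; c₀ = (186·23 − 18·221)/420 = 5/7.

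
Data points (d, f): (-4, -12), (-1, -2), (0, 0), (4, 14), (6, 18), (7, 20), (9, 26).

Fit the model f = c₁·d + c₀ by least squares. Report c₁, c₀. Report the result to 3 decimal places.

c₁ = 2.912, c₀ = 0.408

Compute the Gram sums: Σd·d = 199, Σd = 21, Σ1 = 7.
For Mᵀf: Σd·f = 588, Σf = 64.
Normal equations: [[199, 21]; [21, 7]]·[c₁, c₀]ᵀ = [588, 64]ᵀ.
Δ = 199·7 − 21² = 952.
c₁ = (588·7 − 21·64)/952 = 99/34; c₀ = (199·64 − 21·588)/952 = 97/238.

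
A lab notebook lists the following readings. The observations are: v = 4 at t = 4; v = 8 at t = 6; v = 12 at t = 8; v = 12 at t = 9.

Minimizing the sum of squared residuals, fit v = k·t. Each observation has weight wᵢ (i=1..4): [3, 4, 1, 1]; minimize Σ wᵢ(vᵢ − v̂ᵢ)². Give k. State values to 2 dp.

Setting ∂/∂k … = 0 gives: 337·k = 444.
k = 444/337 = 1.31751.

k = 1.32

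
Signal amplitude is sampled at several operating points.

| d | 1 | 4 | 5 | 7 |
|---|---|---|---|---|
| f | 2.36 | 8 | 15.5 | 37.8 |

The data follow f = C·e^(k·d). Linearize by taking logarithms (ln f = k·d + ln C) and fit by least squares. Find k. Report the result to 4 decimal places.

k = 0.4658

Let Y = ln f. Fitting Y = k·d + ln C by least squares:
Σd = 17.0000, Σ(d)² = 91.0000, Σln f = 9.3113, Σd·ln f = 48.3068.
Equations: 91.0000·k + 17.0000·ln C = 48.3068;  17.0000·k + 4·ln C = 9.3113.
Solving (det = 75.0000): k = 0.46581, ln C = 0.34811.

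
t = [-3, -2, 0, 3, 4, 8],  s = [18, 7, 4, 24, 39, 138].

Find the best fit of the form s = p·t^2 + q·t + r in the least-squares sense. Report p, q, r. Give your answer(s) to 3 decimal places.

p = 1.963, q = 1.165, r = 3.022

Compute the Gram sums: Σt^2·t^2 = 4530, Σt^2·t = 568, Σt^2 = 102, Σt·t = 102, Σt = 10, Σ1 = 6.
For Mᵀs: Σt^2·s = 9862, Σt·s = 1264, Σs = 230.
MᵀM·[p, q, r]ᵀ = Mᵀs becomes [[4530, 568, 102]; [568, 102, 10]; [102, 10, 6]]·[p, q, r]ᵀ = [9862, 1264, 230]ᵀ.
Inverting the 3×3 Gram matrix, [p, q, r]ᵀ = [118049/60141, 23362/20047, 181762/60141]ᵀ.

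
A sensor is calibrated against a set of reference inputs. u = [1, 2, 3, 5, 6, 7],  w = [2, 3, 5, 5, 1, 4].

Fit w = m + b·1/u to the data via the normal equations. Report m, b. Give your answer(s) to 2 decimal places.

Normal-equation sums: Σ1 = 6, Σ1/u = 82/35, Σ1/u·1/u = 31957/22050.
And Σw = 20, Σ1/u·w = 145/21.
So MᵀM·[m, b]ᵀ = Mᵀw: [[6, 82/35]; [82/35, 31957/22050]]·[m, b]ᵀ = [20, 145/21]ᵀ.
Eliminating b: (31957/22050)·(row 1) − (82/35)·(row 2) gives (2357/735)·m = (31957/22050)·20 − (82/35)·(145/21) = 28244/2205, so m = 28244/7071.
Then b = ((145/21) − (82/35)·(28244/7071))/(31957/22050) = -3990/2357.

m = 3.99, b = -1.69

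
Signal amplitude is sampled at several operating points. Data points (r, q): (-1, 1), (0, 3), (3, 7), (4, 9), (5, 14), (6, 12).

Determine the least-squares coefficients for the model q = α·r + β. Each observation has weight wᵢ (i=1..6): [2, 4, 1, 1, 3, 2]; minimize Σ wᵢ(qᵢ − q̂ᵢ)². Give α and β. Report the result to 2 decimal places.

α = 1.81, β = 2.92

Compute the Gram sums: Σwᵢ·r·r = 174, Σwᵢ·r = 32, Σwᵢ·1 = 13.
And Σwᵢ·r·q = 409, Σwᵢ·q = 96.
Normal equations: [[174, 32]; [32, 13]]·[α, β]ᵀ = [409, 96]ᵀ.
Determinant 174·13 − 32² = 1238.
α = (409·13 − 32·96)/1238 = 2245/1238; β = (174·96 − 32·409)/1238 = 1808/619.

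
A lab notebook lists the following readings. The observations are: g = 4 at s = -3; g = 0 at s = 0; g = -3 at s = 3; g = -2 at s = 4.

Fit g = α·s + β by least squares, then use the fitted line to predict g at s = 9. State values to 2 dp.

Compute the Gram sums: Σs·s = 34, Σs = 4, Σ1 = 4.
Right-hand side: Σs·g = -29, Σg = -1.
So XᵀX·[α, β]ᵀ = Xᵀg: [[34, 4]; [4, 4]]·[α, β]ᵀ = [-29, -1]ᵀ.
Δ = 34·4 − 4² = 120.
α = ((-29)·4 − 4·(-1))/120 = -14/15; β = (34·(-1) − 4·(-29))/120 = 41/60.
At s = 9: ĝ = (-14/15)·(9) + (41/60)·(1) = -463/60.

ĝ = -7.72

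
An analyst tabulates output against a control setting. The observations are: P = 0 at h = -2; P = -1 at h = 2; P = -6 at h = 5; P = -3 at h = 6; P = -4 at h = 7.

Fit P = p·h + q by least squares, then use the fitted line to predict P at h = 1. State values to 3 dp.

Normal-equation sums: Σh·h = 118, Σh = 18, Σ1 = 5.
And Σh·P = -78, ΣP = -14.
Eliminating q: 5·(row 1) − 18·(row 2) gives 266·p = 5·(-78) − 18·(-14) = -138, so p = -69/133.
Then q = ((-14) − 18·(-69/133))/5 = -124/133.
At h = 1: P̂ = (-69/133)·(1) + (-124/133)·(1) = -193/133.

P̂ = -1.451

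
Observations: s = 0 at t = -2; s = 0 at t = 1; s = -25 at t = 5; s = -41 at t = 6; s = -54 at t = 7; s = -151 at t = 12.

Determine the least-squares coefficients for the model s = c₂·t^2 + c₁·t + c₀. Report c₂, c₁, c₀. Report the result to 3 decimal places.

With design matrix A, AᵀA = [[25075, 2405, 259]; [2405, 259, 29]; [259, 29, 6]] and Aᵀs = [-26491, -2561, -271]ᵀ.
Row-reducing yields c₂ = -157539/160688, c₁ = -14825/14608, c₀ = 41361/20086.

c₂ = -0.980, c₁ = -1.015, c₀ = 2.059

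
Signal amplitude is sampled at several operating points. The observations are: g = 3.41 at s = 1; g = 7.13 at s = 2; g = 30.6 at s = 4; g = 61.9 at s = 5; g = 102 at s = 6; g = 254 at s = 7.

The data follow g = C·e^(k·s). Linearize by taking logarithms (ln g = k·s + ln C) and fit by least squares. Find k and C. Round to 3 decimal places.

Let Y = ln g. Fitting Y = k·s + ln C by least squares:
Over the data: Σs = 25.0000, Σ(s)² = 131.0000, Σln g = 20.8999, Σs·ln g = 105.9781.
Normal system: [[131.0000, 25.0000]; [25.0000, 6]]·[k, ln C]ᵀ = [105.9781, 20.8999]ᵀ.
Solving (det = 161.0000): k = 0.70418, ln C = 0.54924, so C = exp(0.54924) = 1.73194.

k = 0.704, C = 1.732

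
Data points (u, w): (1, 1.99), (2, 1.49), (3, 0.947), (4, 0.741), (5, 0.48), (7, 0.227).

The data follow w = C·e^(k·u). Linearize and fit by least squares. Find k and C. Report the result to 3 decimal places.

Linearized form: ln w = k·u + ln C. From the 6 transformed points,
AᵀA = [[104.0000, 22.0000]; [22.0000, 6]], rhs = [-13.9262, -1.4841]ᵀ  (here Σu = 22.0000, Σ(u)² = 104.0000, Σln w = -1.4841, Σu·ln w = -13.9262).
Δ = 104.0000·6 − (22.0000)² = 140.0000; k = (-13.9262·6 − 22.0000·-1.4841)/140.0000 = -0.36362, ln C = (104.0000·-1.4841 − 22.0000·-13.9262)/140.0000 = 1.08594, so C = exp(1.08594) = 2.96224.

k = -0.364, C = 2.962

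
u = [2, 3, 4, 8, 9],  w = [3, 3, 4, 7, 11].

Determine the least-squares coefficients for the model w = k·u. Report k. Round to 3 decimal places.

k = 1.069

With design matrix M, MᵀM = [[174]] and Mᵀw = [186]ᵀ.
Hence k = 186 / 174 ≈ 1.06897.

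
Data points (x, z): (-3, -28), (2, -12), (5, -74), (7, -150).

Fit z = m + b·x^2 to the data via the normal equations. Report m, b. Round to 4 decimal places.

From the data, Σ1 = 4, Σx^2 = 87, Σx^2·x^2 = 3123.
Right-hand side: Σz = -264, Σx^2·z = -9500.
Determinant 4·3123 − 87² = 4923.
m = ((-264)·3123 − 87·(-9500))/4923 = 676/1641; b = (4·(-9500) − 87·(-264))/4923 = -15032/4923.

m = 0.4119, b = -3.0534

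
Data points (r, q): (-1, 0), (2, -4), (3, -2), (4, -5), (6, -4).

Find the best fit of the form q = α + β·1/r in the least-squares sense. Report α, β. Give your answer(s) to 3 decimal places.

α = -2.867, β = -2.664

Sums needed: Σ1 = 5, Σ1/r = 1/4, Σ1/r·1/r = 209/144.
Right-hand side: Σq = -15, Σ1/r·q = -55/12.
AᵀA·[α, β]ᵀ = Aᵀq becomes [[5, 1/4]; [1/4, 209/144]]·[α, β]ᵀ = [-15, -55/12]ᵀ.
Eliminating β: (209/144)·(row 1) − (1/4)·(row 2) gives (259/36)·α = (209/144)·(-15) − (1/4)·(-55/12) = -165/8, so α = -1485/518.
Then β = ((-55/12) − (1/4)·(-1485/518))/(209/144) = -690/259.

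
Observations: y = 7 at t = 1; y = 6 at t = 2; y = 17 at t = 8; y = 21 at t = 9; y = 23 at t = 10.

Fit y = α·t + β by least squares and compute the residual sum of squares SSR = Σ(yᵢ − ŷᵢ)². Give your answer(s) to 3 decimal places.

The normal system AᵀA·[α, β]ᵀ = Aᵀy is [[250, 30]; [30, 5]]·[α, β]ᵀ = [574, 74]ᵀ.
Eliminating β: 5·(row 1) − 30·(row 2) gives 350·α = 5·574 − 30·74 = 650, so α = 13/7.
Then β = (74 − 30·(13/7))/5 = 128/35.
Residuals: 52/35, -48/35, -53/35, 22/35, 27/35; SSR = 258/35.

SSR = 7.371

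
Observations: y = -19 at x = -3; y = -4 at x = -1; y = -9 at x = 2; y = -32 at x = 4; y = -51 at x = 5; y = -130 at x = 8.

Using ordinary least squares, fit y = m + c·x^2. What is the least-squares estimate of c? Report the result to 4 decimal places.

c = -2.0107

From the data, Σ1 = 6, Σx^2 = 119, Σx^2·x^2 = 5075.
Right-hand side: Σy = -245, Σx^2·y = -10318.
Δ = 6·5075 − 119² = 16289.
m = ((-245)·5075 − 119·(-10318))/16289 = -2219/2327; c = (6·(-10318) − 119·(-245))/16289 = -4679/2327.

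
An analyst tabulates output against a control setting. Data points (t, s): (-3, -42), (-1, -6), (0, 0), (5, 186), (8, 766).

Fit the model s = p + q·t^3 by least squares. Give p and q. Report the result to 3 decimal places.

Compute the Gram sums: Σ1 = 5, Σt^3 = 609, Σt^3·t^3 = 278499.
Right-hand side: Σs = 904, Σt^3·s = 416582.
Eliminating q: 278499·(row 1) − 609·(row 2) gives 1021614·p = 278499·904 − 609·416582 = -1935342, so p = -322557/170269.
Then q = (416582 − 609·(-322557/170269))/278499 = 766187/510807.

p = -1.894, q = 1.500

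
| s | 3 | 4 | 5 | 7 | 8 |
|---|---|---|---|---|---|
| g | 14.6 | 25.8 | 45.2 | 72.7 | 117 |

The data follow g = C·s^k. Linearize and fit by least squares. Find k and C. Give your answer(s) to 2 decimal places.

With ln gᵢ as the transformed response and ln sᵢ as the regressor:
Σln s = 8.1197, Σ(ln s)² = 13.8297, Σln g = 18.7910, Σln s·ln g = 31.8286.
Equations: 13.8297·k + 8.1197·ln C = 31.8286;  8.1197·k + 5·ln C = 18.7910.
Δ = 13.8297·5 − (8.1197)² = 3.2190; k = (31.8286·5 − 8.1197·18.7910)/3.2190 = 2.03967, ln C = (13.8297·18.7910 − 8.1197·31.8286)/3.2190 = 0.44590, so C = exp(0.44590) = 1.56189.

k = 2.04, C = 1.56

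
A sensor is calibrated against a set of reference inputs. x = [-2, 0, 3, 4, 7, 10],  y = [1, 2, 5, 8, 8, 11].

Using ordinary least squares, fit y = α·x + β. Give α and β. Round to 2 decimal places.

α = 0.85, β = 2.72

The normal system AᵀA·[α, β]ᵀ = Aᵀy is [[178, 22]; [22, 6]]·[α, β]ᵀ = [211, 35]ᵀ.
det = 178·6 − 22² = 584.
α = (211·6 − 22·35)/584 = 62/73; β = (178·35 − 22·211)/584 = 397/146.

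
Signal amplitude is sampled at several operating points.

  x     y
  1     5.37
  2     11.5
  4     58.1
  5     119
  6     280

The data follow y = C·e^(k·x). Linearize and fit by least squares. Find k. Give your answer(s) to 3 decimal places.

k = 0.788

Let Y = ln y. Fitting Y = k·x + ln C by least squares:
XᵀX = [[82.0000, 18.0000]; [18.0000, 5]], rhs = [80.5185, 18.5993]ᵀ  (here Σx = 18.0000, Σ(x)² = 82.0000, Σln y = 18.5993, Σx·ln y = 80.5185).
Solving (det = 86.0000): k = 0.78844, ln C = 0.88145.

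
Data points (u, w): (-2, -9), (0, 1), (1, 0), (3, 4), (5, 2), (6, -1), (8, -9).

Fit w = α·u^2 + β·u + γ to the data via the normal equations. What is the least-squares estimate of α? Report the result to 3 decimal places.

α = -0.504

The normal system AᵀA·[α, β, γ]ᵀ = Aᵀw is [[6115, 873, 139]; [873, 139, 21]; [139, 21, 7]]·[α, β, γ]ᵀ = [-562, -38, -12]ᵀ.
Solving the 3×3 system (Gaussian elimination) gives α = -1091/2166, β = 2163/722, γ = -758/1083.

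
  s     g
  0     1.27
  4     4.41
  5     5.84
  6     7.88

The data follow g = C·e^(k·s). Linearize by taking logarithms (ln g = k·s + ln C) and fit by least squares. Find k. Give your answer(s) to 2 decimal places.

Taking logs, ln g = k·s + ln C, so regress ln g on s.
AᵀA = [[77.0000, 15.0000]; [15.0000, 4]], rhs = [27.1451, 5.5520]ᵀ  (here Σs = 15.0000, Σ(s)² = 77.0000, Σln g = 5.5520, Σs·ln g = 27.1451).
Solving (det = 83.0000): k = 0.30483, ln C = 0.24486.

k = 0.30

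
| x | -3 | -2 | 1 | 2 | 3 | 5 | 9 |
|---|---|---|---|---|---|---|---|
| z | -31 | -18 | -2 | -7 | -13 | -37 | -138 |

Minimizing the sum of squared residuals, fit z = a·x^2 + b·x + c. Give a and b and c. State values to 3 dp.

The normal equations are: 7381·a + 855·b + 133·c = -12601;  855·a + 133·b + 15·c = -1353;  133·a + 15·b + 7·c = -246.
Row-reducing yields a = -575323/288156, b = 297313/96052, c = -553393/144078.

a = -1.997, b = 3.095, c = -3.841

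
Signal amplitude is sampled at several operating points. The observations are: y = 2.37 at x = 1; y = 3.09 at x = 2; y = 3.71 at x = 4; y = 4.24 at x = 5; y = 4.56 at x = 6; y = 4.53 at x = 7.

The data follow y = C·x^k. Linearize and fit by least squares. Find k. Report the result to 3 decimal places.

k = 0.343

Let Y = ln y. Fitting Y = k·ln x + ln C by least squares:
AᵀA = [[11.9895, 7.4265]; [7.4265, 6]], rhs = [10.5828, 7.7747]ᵀ  (here Σln x = 7.4265, Σ(ln x)² = 11.9895, Σln y = 7.7747, Σln x·ln y = 10.5828).
Δ = 11.9895·6 − (7.4265)² = 16.7835; k = (10.5828·6 − 7.4265·7.7747)/16.7835 = 0.34305, ln C = (11.9895·7.7747 − 7.4265·10.5828)/16.7835 = 0.87117.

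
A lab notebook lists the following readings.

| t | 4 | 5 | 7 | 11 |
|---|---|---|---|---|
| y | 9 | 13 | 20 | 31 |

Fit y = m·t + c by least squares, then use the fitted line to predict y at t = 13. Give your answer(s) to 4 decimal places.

ŷ = 37.6522

Forming XᵀX = [[211, 27]; [27, 4]] and Xᵀy = [582, 73]ᵀ gives XᵀX·[m, c]ᵀ = Xᵀy.
Determinant 211·4 − 27² = 115.
m = (582·4 − 27·73)/115 = 357/115; c = (211·73 − 27·582)/115 = -311/115.
At t = 13: ŷ = (357/115)·(13) + (-311/115)·(1) = 866/23.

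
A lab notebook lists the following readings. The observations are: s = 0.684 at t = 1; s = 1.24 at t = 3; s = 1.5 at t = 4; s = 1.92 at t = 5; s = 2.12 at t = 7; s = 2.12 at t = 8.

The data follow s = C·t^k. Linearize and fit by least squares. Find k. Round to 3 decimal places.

Let Y = ln s. Fitting Y = k·ln t + ln C by least squares:
XᵀX = [[13.8297, 8.1197]; [8.1197, 6]], rhs = [4.8730, 2.3959]ᵀ  (here Σln t = 8.1197, Σ(ln t)² = 13.8297, Σln s = 2.3959, Σln t·ln s = 4.8730).
Solving (det = 17.0487): k = 0.57387, ln C = -0.37729.

k = 0.574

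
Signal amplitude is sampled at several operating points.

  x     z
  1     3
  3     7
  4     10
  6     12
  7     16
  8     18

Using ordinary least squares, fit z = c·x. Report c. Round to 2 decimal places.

c = 2.24

Normal-equation sums: Σx·x = 175.
For Aᵀz: Σx·z = 392.
AᵀA·[c]ᵀ = Aᵀz becomes [[175]]·[c]ᵀ = [392]ᵀ.
c = 392/175 = 2.24.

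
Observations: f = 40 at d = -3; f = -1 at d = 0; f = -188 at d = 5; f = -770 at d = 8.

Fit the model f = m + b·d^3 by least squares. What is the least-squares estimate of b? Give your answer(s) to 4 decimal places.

b = -1.5025

XᵀX·[m, b]ᵀ = Xᵀf reads: 4·m + 610·b = -919;  610·m + 278498·b = -418820.
(Σ1 = 4, Σd^3 = 610, Σd^3·d^3 = 278498, Σf = -919, Σd^3·f = -418820.)
Δ = 4·278498 − 610² = 741892.
m = ((-919)·278498 − 610·(-418820))/741892 = -229731/370946; b = (4·(-418820) − 610·(-919))/741892 = -557345/370946.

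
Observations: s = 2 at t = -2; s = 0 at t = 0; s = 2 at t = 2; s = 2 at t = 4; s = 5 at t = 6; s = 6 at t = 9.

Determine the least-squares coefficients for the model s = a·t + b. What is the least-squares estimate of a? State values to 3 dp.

a = 0.472

Setting ∂/∂a … = 0 gives: 141·a + 19·b = 92;  19·a + 6·b = 17.
Δ = 141·6 − 19² = 485.
a = (92·6 − 19·17)/485 = 229/485; b = (141·17 − 19·92)/485 = 649/485.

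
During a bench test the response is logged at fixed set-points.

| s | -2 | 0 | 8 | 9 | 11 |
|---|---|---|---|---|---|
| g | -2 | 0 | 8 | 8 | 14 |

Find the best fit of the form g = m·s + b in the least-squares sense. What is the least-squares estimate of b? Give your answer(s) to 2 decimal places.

Compute the Gram sums: Σs·s = 270, Σs = 26, Σ1 = 5.
And Σs·g = 294, Σg = 28.
Δ = 270·5 − 26² = 674.
m = (294·5 − 26·28)/674 = 371/337; b = (270·28 − 26·294)/674 = -42/337.

b = -0.12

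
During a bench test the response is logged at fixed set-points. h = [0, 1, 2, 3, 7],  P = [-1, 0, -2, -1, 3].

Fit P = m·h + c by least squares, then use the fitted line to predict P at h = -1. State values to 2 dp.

The normal system XᵀX·[m, c]ᵀ = XᵀP is [[63, 13]; [13, 5]]·[m, c]ᵀ = [14, -1]ᵀ.
Eliminating c: 5·(row 1) − 13·(row 2) gives 146·m = 5·14 − 13·(-1) = 83, so m = 83/146.
Then c = ((-1) − 13·(83/146))/5 = -245/146.
At h = -1: P̂ = (83/146)·(-1) + (-245/146)·(1) = -164/73.

P̂ = -2.25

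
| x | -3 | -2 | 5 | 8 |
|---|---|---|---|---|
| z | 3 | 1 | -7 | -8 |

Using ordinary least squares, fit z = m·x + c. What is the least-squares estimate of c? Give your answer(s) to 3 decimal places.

Sums needed: Σx·x = 102, Σx = 8, Σ1 = 4.
For Mᵀz: Σx·z = -110, Σz = -11.
Δ = 102·4 − 8² = 344.
m = ((-110)·4 − 8·(-11))/344 = -44/43; c = (102·(-11) − 8·(-110))/344 = -121/172.

c = -0.703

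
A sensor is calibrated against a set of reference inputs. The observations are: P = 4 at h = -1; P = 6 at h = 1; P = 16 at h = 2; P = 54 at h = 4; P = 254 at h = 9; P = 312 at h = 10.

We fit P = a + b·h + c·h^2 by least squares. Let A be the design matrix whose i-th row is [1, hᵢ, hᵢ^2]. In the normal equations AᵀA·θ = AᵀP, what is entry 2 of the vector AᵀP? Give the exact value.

5656

Entry 2 ↔ basis h, so (AᵀP)_{2} = Σᵢ (h)·Pᵢ = (-1)·(4) + (1)·(6) + (2)·(16) + (4)·(54) + (9)·(254) + (10)·(312) = 5656.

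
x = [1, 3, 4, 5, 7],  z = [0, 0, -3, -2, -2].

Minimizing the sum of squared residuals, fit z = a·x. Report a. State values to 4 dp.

a = -0.3600

Normal-equation sums: Σx·x = 100.
Right-hand side: Σx·z = -36.
So MᵀM·[a]ᵀ = Mᵀz: [[100]]·[a]ᵀ = [-36]ᵀ.
Hence a = -36 / 100 ≈ -0.36.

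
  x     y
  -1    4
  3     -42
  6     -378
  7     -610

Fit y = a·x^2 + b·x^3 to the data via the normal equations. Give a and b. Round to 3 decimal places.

a = 1.202, b = -1.950

AᵀA·[a, b]ᵀ = Aᵀy reads: 3779·a + 24825·b = -43872;  24825·a + 165035·b = -292016.
Δ = 3779·165035 − 24825² = 7386640.
a = ((-43872)·165035 − 24825·(-292016))/7386640 = 111021/92333; b = (3779·(-292016) − 24825·(-43872))/7386640 = -900379/461665.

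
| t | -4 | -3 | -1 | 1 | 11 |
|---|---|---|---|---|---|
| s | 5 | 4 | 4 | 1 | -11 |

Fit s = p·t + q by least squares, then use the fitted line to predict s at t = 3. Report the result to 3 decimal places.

Entries of AᵀA: Σt·t = 148, Σt = 4, Σ1 = 5.
Moment sums: Σt·s = -156, Σs = 3.
So AᵀA·[p, q]ᵀ = Aᵀs: [[148, 4]; [4, 5]]·[p, q]ᵀ = [-156, 3]ᵀ.
Determinant 148·5 − 4² = 724.
p = ((-156)·5 − 4·3)/724 = -198/181; q = (148·3 − 4·(-156))/724 = 267/181.
At t = 3: ŝ = (-198/181)·(3) + (267/181)·(1) = -327/181.

ŝ = -1.807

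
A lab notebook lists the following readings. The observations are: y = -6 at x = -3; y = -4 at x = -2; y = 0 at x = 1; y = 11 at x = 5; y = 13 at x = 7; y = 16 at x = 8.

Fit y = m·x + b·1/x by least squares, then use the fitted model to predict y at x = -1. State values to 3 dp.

ŷ = -0.545

The normal equations are: 152·m + 6·b = 300;  6·m + (1014049/705600)·b = 352/35.
Eliminating b: (1014049/705600)·(row 1) − 6·(row 2) gives (16091731/88200)·m = (1014049/705600)·300 − 6·(352/35) = 4360613/11760, so m = 65409195/32183462.
Then b = ((352/35) − 6·(65409195/32183462))/(1014049/705600) = -23929920/16091731.
At x = -1: ŷ = (65409195/32183462)·(-1) + (-23929920/16091731)·(-1) = -17549355/32183462.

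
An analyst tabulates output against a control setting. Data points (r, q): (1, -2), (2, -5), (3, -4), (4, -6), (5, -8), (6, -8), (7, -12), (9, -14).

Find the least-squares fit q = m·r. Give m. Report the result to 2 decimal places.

Sums needed: Σr·r = 221.
And Σr·q = -346.
Normal equations: [[221]]·[m]ᵀ = [-346]ᵀ.
m = (-346)/221 = -1.56561.

m = -1.57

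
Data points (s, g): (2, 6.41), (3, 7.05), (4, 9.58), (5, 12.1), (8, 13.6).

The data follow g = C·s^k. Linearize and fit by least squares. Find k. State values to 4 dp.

k = 0.6042

Linearized form: ln g = k·ln s + ln C. From the 5 transformed points,
Σln s = 6.8669, Σ(ln s)² = 10.5236, Σln g = 11.1738, Σln s·ln g = 16.0061.
Equations: 10.5236·k + 6.8669·ln C = 16.0061;  6.8669·k + 5·ln C = 11.1738.
Δ = 10.5236·5 − (6.8669)² = 5.4631; k = (16.0061·5 − 6.8669·11.1738)/5.4631 = 0.60415, ln C = (10.5236·11.1738 − 6.8669·16.0061)/5.4631 = 1.40503.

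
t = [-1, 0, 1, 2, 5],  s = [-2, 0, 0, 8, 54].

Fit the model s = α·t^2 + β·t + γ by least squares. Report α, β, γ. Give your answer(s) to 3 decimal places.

α = 2.022, β = 1.077, γ = -2.044

XᵀX·[α, β, γ]ᵀ = Xᵀs reads: 643·α + 133·β + 31·γ = 1380;  133·α + 31·β + 7·γ = 288;  31·α + 7·β + 5·γ = 60.
Row-reducing yields α = 184/91, β = 14/13, γ = -186/91.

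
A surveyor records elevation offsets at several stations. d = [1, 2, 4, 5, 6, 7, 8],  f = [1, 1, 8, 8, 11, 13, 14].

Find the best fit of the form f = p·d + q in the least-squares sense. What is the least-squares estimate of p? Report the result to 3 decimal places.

MᵀM·[p, q]ᵀ = Mᵀf reads: 195·p + 33·q = 344;  33·p + 7·q = 56.
Eliminating q: 7·(row 1) − 33·(row 2) gives 276·p = 7·344 − 33·56 = 560, so p = 140/69.
Then q = (56 − 33·(140/69))/7 = -36/23.

p = 2.029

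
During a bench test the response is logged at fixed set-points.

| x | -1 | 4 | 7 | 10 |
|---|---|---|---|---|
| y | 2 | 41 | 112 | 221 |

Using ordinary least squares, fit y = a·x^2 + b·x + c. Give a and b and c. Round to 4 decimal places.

Sums needed: Σx^2·x^2 = 12658, Σx^2·x = 1406, Σx^2 = 166, Σx·x = 166, Σx = 20, Σ1 = 4.
Right-hand side: Σx^2·y = 28246, Σx·y = 3156, Σy = 376.
Row-reducing yields a = 5522/2721, b = 4414/2721, c = 4541/2721.

a = 2.0294, b = 1.6222, c = 1.6689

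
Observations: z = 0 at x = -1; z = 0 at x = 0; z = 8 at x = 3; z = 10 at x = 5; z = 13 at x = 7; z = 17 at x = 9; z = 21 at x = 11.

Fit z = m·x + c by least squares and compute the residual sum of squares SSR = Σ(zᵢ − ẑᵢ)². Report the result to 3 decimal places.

SSR = 4.436

Compute the Gram sums: Σx·x = 286, Σx = 34, Σ1 = 7.
For Aᵀz: Σx·z = 549, Σz = 69.
AᵀA·[m, c]ᵀ = Aᵀz becomes [[286, 34]; [34, 7]]·[m, c]ᵀ = [549, 69]ᵀ.
Determinant 286·7 − 34² = 846.
m = (549·7 − 34·69)/846 = 499/282; c = (286·69 − 34·549)/846 = 178/141.
Residuals: 143/282, -178/141, 403/282, -31/282, -61/94, -53/282, 77/282; SSR = 417/94.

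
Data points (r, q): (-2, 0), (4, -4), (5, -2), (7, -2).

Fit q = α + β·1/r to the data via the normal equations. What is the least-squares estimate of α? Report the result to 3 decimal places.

With design matrix A, AᵀA = [[4, 13/140]; [13/140, 7309/19600]] and Aᵀq = [-8, -59/35]ᵀ.
Eliminating β: (7309/19600)·(row 1) − (13/140)·(row 2) gives (29067/19600)·α = (7309/19600)·(-8) − (13/140)·(-59/35) = -13851/4900, so α = -18468/9689.
Then β = ((-59/35) − (13/140)·(-18468/9689))/(7309/19600) = -39200/9689.

α = -1.906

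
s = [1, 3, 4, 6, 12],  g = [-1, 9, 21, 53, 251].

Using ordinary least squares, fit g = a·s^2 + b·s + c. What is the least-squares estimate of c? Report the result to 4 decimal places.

Entries of XᵀX: Σs^2·s^2 = 22370, Σs^2·s = 2036, Σs^2 = 206, Σs·s = 206, Σs = 26, Σ1 = 5.
Right-hand side: Σs^2·g = 38468, Σs·g = 3440, Σg = 333.
So XᵀX·[a, b, c]ᵀ = Xᵀg: [[22370, 2036, 206]; [2036, 206, 26]; [206, 26, 5]]·[a, b, c]ᵀ = [38468, 3440, 333]ᵀ.
Inverting the 3×3 Gram matrix, [a, b, c]ᵀ = [43301/21693, -66617/21693, 341/1033]ᵀ.

c = 0.3301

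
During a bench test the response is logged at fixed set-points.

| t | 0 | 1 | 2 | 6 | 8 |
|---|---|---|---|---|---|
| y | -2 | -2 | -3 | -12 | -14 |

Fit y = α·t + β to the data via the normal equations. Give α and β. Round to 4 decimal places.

From the data, Σt·t = 105, Σt = 17, Σ1 = 5.
Moment sums: Σt·y = -192, Σy = -33.
Determinant 105·5 − 17² = 236.
α = ((-192)·5 − 17·(-33))/236 = -399/236; β = (105·(-33) − 17·(-192))/236 = -201/236.

α = -1.6907, β = -0.8517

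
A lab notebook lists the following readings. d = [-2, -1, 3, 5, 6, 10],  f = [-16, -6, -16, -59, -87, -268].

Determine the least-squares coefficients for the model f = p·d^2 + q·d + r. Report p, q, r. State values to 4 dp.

p = -3.0044, q = 3.1306, r = 1.3368

From the data, Σd^2·d^2 = 12019, Σd^2·d = 1359, Σd^2 = 175, Σd·d = 175, Σd = 21, Σ1 = 6.
For Xᵀf: Σd^2·f = -31621, Σd·f = -3507, Σf = -452.
Normal equations: [[12019, 1359, 175]; [1359, 175, 21]; [175, 21, 6]]·[p, q, r]ᵀ = [-31621, -3507, -452]ᵀ.
Solving the 3×3 system (Gaussian elimination) gives p = -325808/108445, q = 339498/108445, r = 144967/108445.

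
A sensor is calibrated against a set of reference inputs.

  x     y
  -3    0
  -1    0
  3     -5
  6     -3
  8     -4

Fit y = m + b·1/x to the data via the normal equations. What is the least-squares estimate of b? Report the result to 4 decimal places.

b = -3.7473

MᵀM·[m, b]ᵀ = Mᵀy reads: 5·m + (-17/24)·b = -12;  (-17/24)·m + (81/64)·b = -8/3.
Δ = 5·(81/64) − (-17/24)² = 839/144.
m = ((-12)·(81/64) − (-17/24)·(-8/3))/(839/144) = -2459/839; b = (5·(-8/3) − (-17/24)·(-12))/(839/144) = -3144/839.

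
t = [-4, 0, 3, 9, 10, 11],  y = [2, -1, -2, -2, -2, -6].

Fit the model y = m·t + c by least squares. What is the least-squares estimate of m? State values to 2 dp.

The normal equations are: 327·m + 29·c = -118;  29·m + 6·c = -11.
(Σt·t = 327, Σt = 29, Σ1 = 6, Σt·y = -118, Σy = -11.)
Eliminating c: 6·(row 1) − 29·(row 2) gives 1121·m = 6·(-118) − 29·(-11) = -389, so m = -389/1121.
Then c = ((-11) − 29·(-389/1121))/6 = -175/1121.

m = -0.35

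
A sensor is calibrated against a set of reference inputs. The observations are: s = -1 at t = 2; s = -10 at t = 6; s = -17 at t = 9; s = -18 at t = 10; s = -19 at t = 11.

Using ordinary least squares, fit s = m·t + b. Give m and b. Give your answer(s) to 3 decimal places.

Sums needed: Σt·t = 342, Σt = 38, Σ1 = 5.
And Σt·s = -604, Σs = -65.
AᵀA·[m, b]ᵀ = Aᵀs becomes [[342, 38]; [38, 5]]·[m, b]ᵀ = [-604, -65]ᵀ.
det = 342·5 − 38² = 266.
m = ((-604)·5 − 38·(-65))/266 = -275/133; b = (342·(-65) − 38·(-604))/266 = 19/7.

m = -2.068, b = 2.714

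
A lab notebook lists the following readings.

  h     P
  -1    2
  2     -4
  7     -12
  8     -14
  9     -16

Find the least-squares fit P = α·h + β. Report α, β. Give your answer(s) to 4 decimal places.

With design matrix M, MᵀM = [[199, 25]; [25, 5]] and MᵀP = [-350, -44]ᵀ.
det = 199·5 − 25² = 370.
α = ((-350)·5 − 25·(-44))/370 = -65/37; β = (199·(-44) − 25·(-350))/370 = -3/185.

α = -1.7568, β = -0.0162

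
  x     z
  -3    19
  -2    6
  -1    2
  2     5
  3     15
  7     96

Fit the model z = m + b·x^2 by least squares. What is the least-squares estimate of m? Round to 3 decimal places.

Sums needed: Σ1 = 6, Σx^2 = 76, Σx^2·x^2 = 2596.
For Mᵀz: Σz = 143, Σx^2·z = 5056.
det = 6·2596 − 76² = 9800.
m = (143·2596 − 76·5056)/9800 = -3257/2450; b = (6·5056 − 76·143)/9800 = 4867/2450.

m = -1.329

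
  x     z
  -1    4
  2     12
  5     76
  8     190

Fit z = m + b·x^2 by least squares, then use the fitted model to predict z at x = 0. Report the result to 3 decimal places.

ẑ = 0.948

The normal equations are: 4·m + 94·b = 282;  94·m + 4738·b = 14112.
(Σ1 = 4, Σx^2 = 94, Σx^2·x^2 = 4738, Σz = 282, Σx^2·z = 14112.)
Eliminating b: 4738·(row 1) − 94·(row 2) gives 10116·m = 4738·282 − 94·14112 = 9588, so m = 799/843.
Then b = (14112 − 94·(799/843))/4738 = 2495/843.
At x = 0: ẑ = (799/843)·(1) + (2495/843)·(0) = 799/843.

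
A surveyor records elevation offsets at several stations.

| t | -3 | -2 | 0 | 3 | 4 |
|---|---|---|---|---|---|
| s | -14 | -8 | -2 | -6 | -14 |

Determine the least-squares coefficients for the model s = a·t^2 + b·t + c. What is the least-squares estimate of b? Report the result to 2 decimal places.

b = 1.17

MᵀM·[a, b, c]ᵀ = Mᵀs reads: 434·a + 56·b + 38·c = -436;  56·a + 38·b + 2·c = -16;  38·a + 2·b + 5·c = -44.
Inverting the 3×3 Gram matrix, [a, b, c]ᵀ = [-178/173, 608/519, -752/519]ᵀ.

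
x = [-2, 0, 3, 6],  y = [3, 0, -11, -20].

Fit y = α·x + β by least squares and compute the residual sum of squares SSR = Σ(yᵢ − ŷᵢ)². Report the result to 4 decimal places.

Sums needed: Σx·x = 49, Σx = 7, Σ1 = 4.
Moment sums: Σx·y = -159, Σy = -28.
AᵀA·[α, β]ᵀ = Aᵀy becomes [[49, 7]; [7, 4]]·[α, β]ᵀ = [-159, -28]ᵀ.
Determinant 49·4 − 7² = 147.
α = ((-159)·4 − 7·(-28))/147 = -440/147; β = (49·(-28) − 7·(-159))/147 = -37/21.
Residuals: -60/49, 37/21, -38/147, -41/147; SSR = 698/147.

SSR = 4.7483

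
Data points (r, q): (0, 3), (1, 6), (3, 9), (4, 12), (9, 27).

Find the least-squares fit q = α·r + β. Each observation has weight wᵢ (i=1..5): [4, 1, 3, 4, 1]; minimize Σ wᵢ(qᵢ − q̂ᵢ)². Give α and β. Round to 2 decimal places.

α = 2.53, β = 2.43

Entries of AᵀWA: Σwᵢ·r·r = 173, Σwᵢ·r = 35, Σwᵢ·1 = 13.
For AᵀWq: Σwᵢ·r·q = 522, Σwᵢ·q = 120.
Normal equations: [[173, 35]; [35, 13]]·[α, β]ᵀ = [522, 120]ᵀ.
Δ = 173·13 − 35² = 1024.
α = (522·13 − 35·120)/1024 = 1293/512; β = (173·120 − 35·522)/1024 = 1245/512.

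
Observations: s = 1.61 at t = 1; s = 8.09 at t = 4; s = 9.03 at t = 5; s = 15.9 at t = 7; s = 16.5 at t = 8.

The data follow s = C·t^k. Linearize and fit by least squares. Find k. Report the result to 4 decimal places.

Taking logs, ln s = k·ln t + ln C, so regress ln s on ln t.
AᵀA = [[12.6227, 7.0211]; [7.0211, 5]], rhs = [17.6523, 10.3371]ᵀ  (here Σln t = 7.0211, Σ(ln t)² = 12.6227, Σln s = 10.3371, Σln t·ln s = 17.6523).
Slope k = (n·Σln t·ln s − Σln t·Σln s)/(n·Σ(ln t)² − (Σln t)²) = (5·17.6523 − 7.0211·10.3371)/13.8181 = 1.13503; ln C = (Σln s − k·Σln t)/n = 0.47359.

k = 1.1350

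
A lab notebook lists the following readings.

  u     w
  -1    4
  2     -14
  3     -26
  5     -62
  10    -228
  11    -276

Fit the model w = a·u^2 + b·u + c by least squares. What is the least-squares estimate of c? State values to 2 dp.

With design matrix M, MᵀM = [[25364, 2490, 260]; [2490, 260, 30]; [260, 30, 6]] and Mᵀw = [-58032, -5736, -602]ᵀ.
Row-reducing yields a = -40507/20191, b = -310788/100955, c = 40261/20191.

c = 1.99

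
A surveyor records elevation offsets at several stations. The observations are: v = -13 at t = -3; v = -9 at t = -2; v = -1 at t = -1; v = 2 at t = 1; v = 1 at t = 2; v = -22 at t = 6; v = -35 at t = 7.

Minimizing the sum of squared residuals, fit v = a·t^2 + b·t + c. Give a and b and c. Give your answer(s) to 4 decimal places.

a = -1.0107, b = 2.0346, c = 1.1096

The normal equations are: 3812·a + 532·b + 104·c = -2655;  532·a + 104·b + 10·c = -315;  104·a + 10·b + 7·c = -77.
Solving the 3×3 system (Gaussian elimination) gives a = -4153/4109, b = 33441/16436, c = 9119/8218.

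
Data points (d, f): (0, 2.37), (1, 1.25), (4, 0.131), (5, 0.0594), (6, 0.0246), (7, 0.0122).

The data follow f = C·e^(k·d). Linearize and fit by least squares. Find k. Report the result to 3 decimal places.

k = -0.761

With ln fᵢ as the transformed response and dᵢ as the regressor:
AᵀA = [[127.0000, 23.0000]; [23.0000, 6]], rhs = [-75.0987, -11.8813]ᵀ  (here Σd = 23.0000, Σ(d)² = 127.0000, Σln f = -11.8813, Σd·ln f = -75.0987).
Solving (det = 233.0000): k = -0.76104, ln C = 0.93709.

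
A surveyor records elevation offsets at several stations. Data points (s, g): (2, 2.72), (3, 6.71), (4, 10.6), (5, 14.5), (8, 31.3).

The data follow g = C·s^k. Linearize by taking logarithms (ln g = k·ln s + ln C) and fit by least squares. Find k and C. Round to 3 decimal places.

k = 1.729, C = 0.906

With ln gᵢ as the transformed response and ln sᵢ as the regressor:
XᵀX = [[10.5236, 6.8669]; [6.8669, 5]], rhs = [17.5224, 11.3829]ᵀ  (here Σln s = 6.8669, Σ(ln s)² = 10.5236, Σln g = 11.3829, Σln s·ln g = 17.5224).
Δ = 10.5236·5 − (6.8669)² = 5.4631; k = (17.5224·5 − 6.8669·11.3829)/5.4631 = 1.72919, ln C = (10.5236·11.3829 − 6.8669·17.5224)/5.4631 = -0.09828, so C = exp(-0.09828) = 0.90639.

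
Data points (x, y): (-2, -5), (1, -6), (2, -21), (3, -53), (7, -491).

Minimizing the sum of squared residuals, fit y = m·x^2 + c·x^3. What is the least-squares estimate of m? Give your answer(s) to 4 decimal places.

From the data, Σx^2·x^2 = 2515, Σx^2·x^3 = 17051, Σx^3·x^3 = 118507.
For Mᵀy: Σx^2·y = -24646, Σx^3·y = -169978.
MᵀM·[m, c]ᵀ = Mᵀy becomes [[2515, 17051]; [17051, 118507]]·[m, c]ᵀ = [-24646, -169978]ᵀ.
det = 2515·118507 − 17051² = 7308504.
m = ((-24646)·118507 − 17051·(-169978))/7308504 = -47119/15354; c = (2515·(-169978) − 17051·(-24646))/7308504 = -259133/261018.

m = -3.0688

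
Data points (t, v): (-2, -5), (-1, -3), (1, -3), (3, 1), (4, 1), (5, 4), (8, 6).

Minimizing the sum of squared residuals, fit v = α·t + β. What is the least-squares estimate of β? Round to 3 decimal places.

With design matrix X, XᵀX = [[120, 18]; [18, 7]] and Xᵀv = [85, 1]ᵀ.
Determinant 120·7 − 18² = 516.
α = (85·7 − 18·1)/516 = 577/516; β = (120·1 − 18·85)/516 = -235/86.

β = -2.733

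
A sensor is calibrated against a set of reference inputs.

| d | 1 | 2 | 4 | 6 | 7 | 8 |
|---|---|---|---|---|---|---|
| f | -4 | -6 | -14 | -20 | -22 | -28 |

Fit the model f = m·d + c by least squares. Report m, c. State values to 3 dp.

m = -3.339, c = -0.085

Forming AᵀA = [[170, 28]; [28, 6]] and Aᵀf = [-570, -94]ᵀ gives AᵀA·[m, c]ᵀ = Aᵀf.
Eliminating c: 6·(row 1) − 28·(row 2) gives 236·m = 6·(-570) − 28·(-94) = -788, so m = -197/59.
Then c = ((-94) − 28·(-197/59))/6 = -5/59.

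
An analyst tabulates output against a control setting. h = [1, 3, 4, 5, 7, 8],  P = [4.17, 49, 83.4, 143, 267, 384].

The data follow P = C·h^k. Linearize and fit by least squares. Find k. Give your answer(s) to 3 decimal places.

k = 2.156

Let Y = ln P. Fitting Y = k·ln h + ln C by least squares:
Σln h = 8.1197, Σ(ln h)² = 13.8297, Σln P = 26.2441, Σln h·ln P = 41.6418.
Equations: 13.8297·k + 8.1197·ln C = 41.6418;  8.1197·k + 6·ln C = 26.2441.
Solving (det = 17.0487): k = 2.15596, ln C = 1.45640.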